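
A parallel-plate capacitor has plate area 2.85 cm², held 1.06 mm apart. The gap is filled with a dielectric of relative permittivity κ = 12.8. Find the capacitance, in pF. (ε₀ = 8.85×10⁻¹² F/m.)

C ≈ 30.5 pF

A = 2.85 cm² = 2.85×10⁻⁴ m².
C = κε₀A/d = 12.8 × 8.85×10⁻¹² × 2.85×10⁻⁴ / 1.06×10⁻³ = 3.05×10⁻¹¹ F.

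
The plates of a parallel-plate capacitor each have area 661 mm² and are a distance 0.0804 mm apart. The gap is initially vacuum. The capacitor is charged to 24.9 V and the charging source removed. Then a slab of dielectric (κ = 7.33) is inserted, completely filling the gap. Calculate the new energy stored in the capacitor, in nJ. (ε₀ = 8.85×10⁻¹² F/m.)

U ≈ 3.08 nJ

A = 661 mm² = 6.61×10⁻⁴ m².
Initially C₁ = ε₀A/d = 8.85×10⁻¹² × 6.61×10⁻⁴ / 8.04×10⁻⁵ = 7.28×10⁻¹¹ F.
U₁ = 2.26×10⁻⁸ J.
Isolated ⇒ Q is held fixed. C₂ = 7.33 C₁ and U = Q²/(2C), so U₂/U₁ = C₁/C₂ = 0.136.
U₂ = 0.136 × 2.26×10⁻⁸ = 3.08×10⁻⁹ J.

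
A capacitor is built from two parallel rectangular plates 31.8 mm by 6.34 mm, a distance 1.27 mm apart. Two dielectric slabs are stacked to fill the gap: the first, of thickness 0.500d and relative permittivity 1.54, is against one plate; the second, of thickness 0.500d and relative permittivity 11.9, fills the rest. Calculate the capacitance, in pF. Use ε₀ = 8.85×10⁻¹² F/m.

A = 31.8 × 6.34 mm² = 2.02×10⁻⁴ m².
Stacked slabs ⇒ two capacitors in series, each with the full plate area.
C₁ = κ₁ε₀A/d₁ = 1.54 × 8.85×10⁻¹² × 2.02×10⁻⁴ / 6.35×10⁻⁴ = 4.33×10⁻¹² F.
C₂ = κ₂ε₀A/d₂ = 11.9 × 8.85×10⁻¹² × 2.02×10⁻⁴ / 6.35×10⁻⁴ = 3.34×10⁻¹¹ F.
C = (1/C₁ + 1/C₂)⁻¹ = 3.83×10⁻¹² F.

C ≈ 3.83 pF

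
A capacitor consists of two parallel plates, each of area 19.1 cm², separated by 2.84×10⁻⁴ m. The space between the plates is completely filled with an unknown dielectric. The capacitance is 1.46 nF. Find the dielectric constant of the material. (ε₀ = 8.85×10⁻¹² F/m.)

A = 19.1 cm² = 1.91×10⁻³ m².
κ = Cd/(ε₀A) = 1.46×10⁻⁹ × 2.84×10⁻⁴ / (8.85×10⁻¹² × 1.91×10⁻³) = 24.5.

24.5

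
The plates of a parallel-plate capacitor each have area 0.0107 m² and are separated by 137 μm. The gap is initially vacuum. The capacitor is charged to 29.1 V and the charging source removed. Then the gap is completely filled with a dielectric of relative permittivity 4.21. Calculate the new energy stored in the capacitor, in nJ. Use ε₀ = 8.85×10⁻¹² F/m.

Initially C₁ = ε₀A/d = 8.85×10⁻¹² × 1.07×10⁻² / 1.37×10⁻⁴ = 6.91×10⁻¹⁰ F.
U₁ = 2.93×10⁻⁷ J.
Isolated ⇒ Q is held fixed. C₂ = 4.21 C₁ and U = Q²/(2C), so U₂/U₁ = C₁/C₂ = 0.238.
U₂ = 0.238 × 2.93×10⁻⁷ = 6.95×10⁻⁸ J.

69.5 nJ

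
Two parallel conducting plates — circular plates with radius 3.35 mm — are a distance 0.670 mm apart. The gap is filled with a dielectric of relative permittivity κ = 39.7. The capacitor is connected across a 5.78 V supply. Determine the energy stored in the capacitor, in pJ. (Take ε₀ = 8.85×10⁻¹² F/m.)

309 pJ

A = π(3.35 mm)² = 3.53×10⁻⁵ m².
C = κε₀A/d = 39.7 × 8.85×10⁻¹² × 3.53×10⁻⁵ / 6.70×10⁻⁴ = 1.85×10⁻¹¹ F.
U = ½CV² = ½ × 1.85×10⁻¹¹ × (5.78)² = 3.09×10⁻¹⁰ J.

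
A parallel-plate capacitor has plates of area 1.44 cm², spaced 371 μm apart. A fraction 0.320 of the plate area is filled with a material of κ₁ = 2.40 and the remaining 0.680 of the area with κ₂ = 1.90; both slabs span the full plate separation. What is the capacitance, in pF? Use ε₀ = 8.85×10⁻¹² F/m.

C ≈ 7.08 pF

A = 1.44 cm² = 1.44×10⁻⁴ m².
Side-by-side slabs ⇒ two capacitors in parallel, each spanning the full gap.
C₁ = κ₁ε₀A₁/d = 2.40 × 8.85×10⁻¹² × 4.61×10⁻⁵ / 3.71×10⁻⁴ = 2.64×10⁻¹² F.
C₂ = κ₂ε₀A₂/d = 1.90 × 8.85×10⁻¹² × 9.79×10⁻⁵ / 3.71×10⁻⁴ = 4.44×10⁻¹² F.
C = C₁ + C₂ = 7.08×10⁻¹² F.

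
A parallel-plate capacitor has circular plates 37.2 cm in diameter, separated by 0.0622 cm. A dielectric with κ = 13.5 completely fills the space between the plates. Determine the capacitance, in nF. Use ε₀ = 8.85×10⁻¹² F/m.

20.9 nF

A = π(37.2/2 cm)² = 0.109 m².
C = κε₀A/d = 13.5 × 8.85×10⁻¹² × 0.109 / 6.22×10⁻⁴ = 2.09×10⁻⁸ F.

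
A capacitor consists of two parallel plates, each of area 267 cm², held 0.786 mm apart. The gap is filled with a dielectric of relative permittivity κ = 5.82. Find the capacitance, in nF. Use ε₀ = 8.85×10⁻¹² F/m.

1.75 nF

A = 267 cm² = 2.67×10⁻² m².
C = κε₀A/d = 5.82 × 8.85×10⁻¹² × 2.67×10⁻² / 7.86×10⁻⁴ = 1.75×10⁻⁹ F.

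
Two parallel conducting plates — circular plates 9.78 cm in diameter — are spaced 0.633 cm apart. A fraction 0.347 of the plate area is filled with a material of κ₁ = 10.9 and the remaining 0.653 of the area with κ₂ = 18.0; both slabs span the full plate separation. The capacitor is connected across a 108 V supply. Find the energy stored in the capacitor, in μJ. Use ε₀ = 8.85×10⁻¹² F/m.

A = π(9.78/2 cm)² = 7.51×10⁻³ m².
Side-by-side slabs ⇒ two capacitors in parallel, each spanning the full gap.
C₁ = κ₁ε₀A₁/d = 10.9 × 8.85×10⁻¹² × 2.61×10⁻³ / 6.33×10⁻³ = 3.97×10⁻¹¹ F.
C₂ = κ₂ε₀A₂/d = 18.0 × 8.85×10⁻¹² × 4.91×10⁻³ / 6.33×10⁻³ = 1.23×10⁻¹⁰ F.
C = C₁ + C₂ = 1.63×10⁻¹⁰ F.
U = ½CV² = ½ × 1.63×10⁻¹⁰ × (108)² = 9.52×10⁻⁷ J.

U ≈ 0.952 μJ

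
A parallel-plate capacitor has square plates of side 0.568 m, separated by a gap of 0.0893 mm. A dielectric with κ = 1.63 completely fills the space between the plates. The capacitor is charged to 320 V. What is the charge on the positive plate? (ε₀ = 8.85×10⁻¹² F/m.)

Q ≈ 16.7 μC

A = (0.568 m)² = 0.323 m².
C = κε₀A/d = 1.63 × 8.85×10⁻¹² × 0.323 / 8.93×10⁻⁵ = 5.21×10⁻⁸ F.
Q = CV = 5.21×10⁻⁸ × 320 = 1.67×10⁻⁵ C.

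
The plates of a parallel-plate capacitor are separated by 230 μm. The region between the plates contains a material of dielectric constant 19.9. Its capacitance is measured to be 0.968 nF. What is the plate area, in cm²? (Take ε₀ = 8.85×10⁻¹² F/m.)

A = Cd/(κε₀) = 9.68×10⁻¹⁰ × 2.30×10⁻⁴ / (19.9 × 8.85×10⁻¹²) = 1.26×10⁻³ m².

12.6 cm²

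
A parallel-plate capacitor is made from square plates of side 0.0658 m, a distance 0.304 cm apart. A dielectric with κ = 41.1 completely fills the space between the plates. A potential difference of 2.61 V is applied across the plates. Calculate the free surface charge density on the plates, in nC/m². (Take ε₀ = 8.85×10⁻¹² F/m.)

σ ≈ 312 nC/m²

A = (0.0658 m)² = 4.33×10⁻³ m².
C = κε₀A/d = 41.1 × 8.85×10⁻¹² × 4.33×10⁻³ / 3.04×10⁻³ = 5.18×10⁻¹⁰ F.
σ = Q/A = CV/A = 5.18×10⁻¹⁰ × 2.61 / 4.33×10⁻³ = 3.12×10⁻⁷ C/m².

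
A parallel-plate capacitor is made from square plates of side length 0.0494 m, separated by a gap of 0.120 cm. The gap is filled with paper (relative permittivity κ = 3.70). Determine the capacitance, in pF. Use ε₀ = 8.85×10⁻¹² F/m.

C ≈ 66.6 pF

A = (0.0494 m)² = 2.44×10⁻³ m².
C = κε₀A/d = 3.70 × 8.85×10⁻¹² × 2.44×10⁻³ / 1.20×10⁻³ = 6.66×10⁻¹¹ F.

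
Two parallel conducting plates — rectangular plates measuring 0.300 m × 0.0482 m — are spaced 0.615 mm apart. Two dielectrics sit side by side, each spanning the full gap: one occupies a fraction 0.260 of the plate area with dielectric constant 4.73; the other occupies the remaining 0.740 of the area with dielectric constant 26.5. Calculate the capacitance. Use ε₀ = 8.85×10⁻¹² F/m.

A = 0.300 × 0.0482 m² = 1.45×10⁻² m².
Side-by-side slabs ⇒ two capacitors in parallel, each spanning the full gap.
C₁ = κ₁ε₀A₁/d = 4.73 × 8.85×10⁻¹² × 3.76×10⁻³ / 6.15×10⁻⁴ = 2.56×10⁻¹⁰ F.
C₂ = κ₂ε₀A₂/d = 26.5 × 8.85×10⁻¹² × 1.07×10⁻² / 6.15×10⁻⁴ = 4.08×10⁻⁹ F.
C = C₁ + C₂ = 4.34×10⁻⁹ F.

C ≈ 4.34 nF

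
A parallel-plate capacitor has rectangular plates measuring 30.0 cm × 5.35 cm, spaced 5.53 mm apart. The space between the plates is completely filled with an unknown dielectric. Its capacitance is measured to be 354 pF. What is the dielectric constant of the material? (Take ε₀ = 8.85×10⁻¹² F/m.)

A = 30.0 × 5.35 cm² = 1.61×10⁻² m².
κ = Cd/(ε₀A) = 3.54×10⁻¹⁰ × 5.53×10⁻³ / (8.85×10⁻¹² × 1.61×10⁻²) = 13.8.

κ ≈ 13.8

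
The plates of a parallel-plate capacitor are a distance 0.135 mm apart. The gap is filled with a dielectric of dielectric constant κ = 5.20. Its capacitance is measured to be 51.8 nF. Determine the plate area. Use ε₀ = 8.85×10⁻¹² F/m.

A = Cd/(κε₀) = 5.18×10⁻⁸ × 1.35×10⁻⁴ / (5.20 × 8.85×10⁻¹²) = 0.152 m².

A ≈ 0.152 m²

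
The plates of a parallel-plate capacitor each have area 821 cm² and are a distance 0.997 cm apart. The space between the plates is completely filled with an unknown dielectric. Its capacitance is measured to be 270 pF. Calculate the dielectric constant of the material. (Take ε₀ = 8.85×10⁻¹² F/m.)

3.70

A = 821 cm² = 8.21×10⁻² m².
κ = Cd/(ε₀A) = 2.70×10⁻¹⁰ × 9.97×10⁻³ / (8.85×10⁻¹² × 8.21×10⁻²) = 3.70.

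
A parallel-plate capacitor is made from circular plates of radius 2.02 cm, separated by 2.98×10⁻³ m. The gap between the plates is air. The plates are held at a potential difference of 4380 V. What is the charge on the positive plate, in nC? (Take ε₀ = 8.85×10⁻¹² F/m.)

Q ≈ 16.7 nC

A = π(2.02 cm)² = 1.28×10⁻³ m².
C = ε₀A/d = 8.85×10⁻¹² × 1.28×10⁻³ / 2.98×10⁻³ = 3.81×10⁻¹² F.
Q = CV = 3.81×10⁻¹² × 4380 = 1.67×10⁻⁸ C.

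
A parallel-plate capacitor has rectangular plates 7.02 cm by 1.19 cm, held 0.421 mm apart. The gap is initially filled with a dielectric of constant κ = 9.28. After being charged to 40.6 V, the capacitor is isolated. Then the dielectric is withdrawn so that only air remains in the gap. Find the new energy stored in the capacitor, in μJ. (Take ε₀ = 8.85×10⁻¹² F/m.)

1.25 μJ

A = 7.02 × 1.19 cm² = 8.35×10⁻⁴ m².
Initially C₁ = κε₀A/d = 9.28 × 8.85×10⁻¹² × 8.35×10⁻⁴ / 4.21×10⁻⁴ = 1.63×10⁻¹⁰ F.
U₁ = 1.34×10⁻⁷ J.
Isolated ⇒ Q is held fixed. C₂ = 0.108 C₁ and U = Q²/(2C), so U₂/U₁ = C₁/C₂ = 9.28.
U₂ = 9.28 × 1.34×10⁻⁷ = 1.25×10⁻⁶ J.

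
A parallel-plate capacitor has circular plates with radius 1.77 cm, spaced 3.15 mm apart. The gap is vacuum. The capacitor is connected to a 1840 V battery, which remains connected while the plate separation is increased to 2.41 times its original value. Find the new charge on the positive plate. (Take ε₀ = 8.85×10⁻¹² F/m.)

A = π(1.77 cm)² = 9.84×10⁻⁴ m².
Initially C₁ = ε₀A/d = 8.85×10⁻¹² × 9.84×10⁻⁴ / 3.15×10⁻³ = 2.77×10⁻¹² F.
Q₁ = 5.09×10⁻⁹ C.
Battery connected ⇒ V is held fixed. C₂ = 0.415 C₁ and Q = CV, so Q₂/Q₁ = C₂/C₁ = 0.415.
Q₂ = 0.415 × 5.09×10⁻⁹ = 2.11×10⁻⁹ C.

2.11 nC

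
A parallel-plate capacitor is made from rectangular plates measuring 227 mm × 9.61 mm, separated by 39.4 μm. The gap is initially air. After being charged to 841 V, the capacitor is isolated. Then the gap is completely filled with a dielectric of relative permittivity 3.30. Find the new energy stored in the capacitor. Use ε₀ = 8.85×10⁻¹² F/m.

A = 227 × 9.61 mm² = 2.18×10⁻³ m².
Initially C₁ = ε₀A/d = 8.85×10⁻¹² × 2.18×10⁻³ / 3.94×10⁻⁵ = 4.90×10⁻¹⁰ F.
U₁ = 1.73×10⁻⁴ J.
Isolated ⇒ Q is held fixed. C₂ = 3.30 C₁ and U = Q²/(2C), so U₂/U₁ = C₁/C₂ = 0.303.
U₂ = 0.303 × 1.73×10⁻⁴ = 5.25×10⁻⁵ J.

U ≈ 52.5 μJ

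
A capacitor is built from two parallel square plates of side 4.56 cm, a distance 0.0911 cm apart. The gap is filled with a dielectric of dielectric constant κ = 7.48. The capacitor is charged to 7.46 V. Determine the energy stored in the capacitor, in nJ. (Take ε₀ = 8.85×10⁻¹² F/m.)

U ≈ 4.20 nJ

A = (4.56 cm)² = 2.08×10⁻³ m².
C = κε₀A/d = 7.48 × 8.85×10⁻¹² × 2.08×10⁻³ / 9.11×10⁻⁴ = 1.51×10⁻¹⁰ F.
U = ½CV² = ½ × 1.51×10⁻¹⁰ × (7.46)² = 4.20×10⁻⁹ J.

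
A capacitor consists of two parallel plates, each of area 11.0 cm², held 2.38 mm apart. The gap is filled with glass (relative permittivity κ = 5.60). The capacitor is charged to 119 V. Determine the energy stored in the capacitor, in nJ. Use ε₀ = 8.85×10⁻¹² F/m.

A = 11.0 cm² = 1.10×10⁻³ m².
C = κε₀A/d = 5.60 × 8.85×10⁻¹² × 1.10×10⁻³ / 2.38×10⁻³ = 2.29×10⁻¹¹ F.
U = ½CV² = ½ × 2.29×10⁻¹¹ × (119)² = 1.62×10⁻⁷ J.

U ≈ 162 nJ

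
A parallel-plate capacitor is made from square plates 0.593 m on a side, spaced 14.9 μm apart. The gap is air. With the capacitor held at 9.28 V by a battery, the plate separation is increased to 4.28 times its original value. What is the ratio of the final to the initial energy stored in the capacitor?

U₂/U₁ ≈ 0.234

Battery connected ⇒ V is held fixed.
C₂ = 0.234 C₁ and U = ½CV², so U₂/U₁ = C₂/C₁ = 0.234.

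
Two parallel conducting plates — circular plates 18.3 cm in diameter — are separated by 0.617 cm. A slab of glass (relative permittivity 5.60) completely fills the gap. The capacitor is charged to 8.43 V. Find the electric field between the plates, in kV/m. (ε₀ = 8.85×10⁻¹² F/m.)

E = V/d = 8.43 / 6.17×10⁻³ = 1.37×10³ V/m.

1.37 kV/m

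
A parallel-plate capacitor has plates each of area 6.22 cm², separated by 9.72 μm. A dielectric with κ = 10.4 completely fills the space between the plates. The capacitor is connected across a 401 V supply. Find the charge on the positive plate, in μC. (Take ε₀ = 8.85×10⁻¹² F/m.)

2.36 μC

A = 6.22 cm² = 6.22×10⁻⁴ m².
C = κε₀A/d = 10.4 × 8.85×10⁻¹² × 6.22×10⁻⁴ / 9.72×10⁻⁶ = 5.89×10⁻⁹ F.
Q = CV = 5.89×10⁻⁹ × 401 = 2.36×10⁻⁶ C.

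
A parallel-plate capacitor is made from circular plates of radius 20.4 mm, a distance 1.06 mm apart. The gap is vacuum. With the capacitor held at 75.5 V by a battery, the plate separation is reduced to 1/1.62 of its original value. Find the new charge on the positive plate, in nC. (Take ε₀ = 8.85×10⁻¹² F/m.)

A = π(20.4 mm)² = 1.31×10⁻³ m².
Initially C₁ = ε₀A/d = 8.85×10⁻¹² × 1.31×10⁻³ / 1.06×10⁻³ = 1.09×10⁻¹¹ F.
Q₁ = 8.24×10⁻¹⁰ C.
Battery connected ⇒ V is held fixed. C₂ = 1.62 C₁ and Q = CV, so Q₂/Q₁ = C₂/C₁ = 1.62.
Q₂ = 1.62 × 8.24×10⁻¹⁰ = 1.34×10⁻⁹ C.

Q ≈ 1.34 nC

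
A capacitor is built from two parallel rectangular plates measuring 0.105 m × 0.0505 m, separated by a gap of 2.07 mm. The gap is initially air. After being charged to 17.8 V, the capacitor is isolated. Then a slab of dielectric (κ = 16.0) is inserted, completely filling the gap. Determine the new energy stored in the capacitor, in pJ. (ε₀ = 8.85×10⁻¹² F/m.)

A = 0.105 × 0.0505 m² = 5.30×10⁻³ m².
Initially C₁ = ε₀A/d = 8.85×10⁻¹² × 5.30×10⁻³ / 2.07×10⁻³ = 2.27×10⁻¹¹ F.
U₁ = 3.59×10⁻⁹ J.
Isolated ⇒ Q is held fixed. C₂ = 16.0 C₁ and U = Q²/(2C), so U₂/U₁ = C₁/C₂ = 0.0625.
U₂ = 0.0625 × 3.59×10⁻⁹ = 2.24×10⁻¹⁰ J.

224 pJ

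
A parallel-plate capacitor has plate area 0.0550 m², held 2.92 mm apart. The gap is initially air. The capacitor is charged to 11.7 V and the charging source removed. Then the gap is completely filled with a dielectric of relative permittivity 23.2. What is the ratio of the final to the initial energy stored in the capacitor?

U₂/U₁ ≈ 0.0431

Isolated ⇒ Q is held fixed.
C₂ = 23.2 C₁ and U = Q²/(2C), so U₂/U₁ = C₁/C₂ = 0.0431.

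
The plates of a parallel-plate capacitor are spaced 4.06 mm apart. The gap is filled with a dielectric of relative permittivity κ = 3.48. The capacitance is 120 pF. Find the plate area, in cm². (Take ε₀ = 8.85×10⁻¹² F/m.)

A = Cd/(κε₀) = 1.20×10⁻¹⁰ × 4.06×10⁻³ / (3.48 × 8.85×10⁻¹²) = 1.58×10⁻² m².

A ≈ 158 cm²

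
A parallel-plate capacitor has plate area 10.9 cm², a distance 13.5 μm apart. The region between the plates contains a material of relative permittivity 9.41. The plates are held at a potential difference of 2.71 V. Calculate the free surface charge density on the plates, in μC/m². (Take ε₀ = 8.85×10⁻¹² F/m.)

A = 10.9 cm² = 1.09×10⁻³ m².
C = κε₀A/d = 9.41 × 8.85×10⁻¹² × 1.09×10⁻³ / 1.35×10⁻⁵ = 6.72×10⁻⁹ F.
σ = Q/A = CV/A = 6.72×10⁻⁹ × 2.71 / 1.09×10⁻³ = 1.67×10⁻⁵ C/m².

16.7 μC/m²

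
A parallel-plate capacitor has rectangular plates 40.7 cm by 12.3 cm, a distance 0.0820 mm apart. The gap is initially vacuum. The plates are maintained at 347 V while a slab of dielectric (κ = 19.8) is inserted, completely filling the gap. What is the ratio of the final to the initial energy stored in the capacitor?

19.8

Battery connected ⇒ V is held fixed.
C₂ = 19.8 C₁ and U = ½CV², so U₂/U₁ = C₂/C₁ = 19.8.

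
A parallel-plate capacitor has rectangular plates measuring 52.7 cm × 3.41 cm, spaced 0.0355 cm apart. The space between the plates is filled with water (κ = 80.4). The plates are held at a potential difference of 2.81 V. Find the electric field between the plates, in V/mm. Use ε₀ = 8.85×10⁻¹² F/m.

E = V/d = 2.81 / 3.55×10⁻⁴ = 7.92×10³ V/m.

E ≈ 7.92 V/mm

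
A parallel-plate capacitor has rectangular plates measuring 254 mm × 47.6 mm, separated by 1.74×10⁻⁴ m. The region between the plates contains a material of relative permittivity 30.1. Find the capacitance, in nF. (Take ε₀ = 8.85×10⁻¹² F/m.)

C ≈ 18.5 nF

A = 254 × 47.6 mm² = 1.21×10⁻² m².
C = κε₀A/d = 30.1 × 8.85×10⁻¹² × 1.21×10⁻² / 1.74×10⁻⁴ = 1.85×10⁻⁸ F.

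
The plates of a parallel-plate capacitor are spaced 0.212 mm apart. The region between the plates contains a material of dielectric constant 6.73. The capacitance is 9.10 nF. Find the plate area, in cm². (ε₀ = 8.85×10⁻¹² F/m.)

324 cm²

A = Cd/(κε₀) = 9.10×10⁻⁹ × 2.12×10⁻⁴ / (6.73 × 8.85×10⁻¹²) = 3.24×10⁻² m².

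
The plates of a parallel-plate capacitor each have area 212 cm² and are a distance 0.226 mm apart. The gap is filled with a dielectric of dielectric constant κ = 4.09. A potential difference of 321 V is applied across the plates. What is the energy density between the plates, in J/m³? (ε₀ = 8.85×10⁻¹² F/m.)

E = V/d = 321 / 2.26×10⁻⁴ = 1.42×10⁶ V/m.
u = ½κε₀E² = ½ × 4.09 × 8.85×10⁻¹² × (1.42×10⁶)² = 36.5 J/m³.

u ≈ 36.5 J/m³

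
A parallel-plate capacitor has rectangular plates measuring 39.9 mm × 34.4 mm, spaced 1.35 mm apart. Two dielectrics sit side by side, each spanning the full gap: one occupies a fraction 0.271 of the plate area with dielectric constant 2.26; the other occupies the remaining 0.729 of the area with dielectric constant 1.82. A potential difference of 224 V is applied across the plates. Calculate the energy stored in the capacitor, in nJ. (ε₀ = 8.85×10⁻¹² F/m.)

A = 39.9 × 34.4 mm² = 1.37×10⁻³ m².
Side-by-side slabs ⇒ two capacitors in parallel, each spanning the full gap.
C₁ = κ₁ε₀A₁/d = 2.26 × 8.85×10⁻¹² × 3.72×10⁻⁴ / 1.35×10⁻³ = 5.51×10⁻¹² F.
C₂ = κ₂ε₀A₂/d = 1.82 × 8.85×10⁻¹² × 1.00×10⁻³ / 1.35×10⁻³ = 1.19×10⁻¹¹ F.
C = C₁ + C₂ = 1.74×10⁻¹¹ F.
U = ½CV² = ½ × 1.74×10⁻¹¹ × (224)² = 4.38×10⁻⁷ J.

U ≈ 438 nJ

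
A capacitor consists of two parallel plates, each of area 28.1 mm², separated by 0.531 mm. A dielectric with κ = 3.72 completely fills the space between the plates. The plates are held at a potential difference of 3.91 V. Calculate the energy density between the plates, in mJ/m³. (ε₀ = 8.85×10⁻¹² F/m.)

E = V/d = 3.91 / 5.31×10⁻⁴ = 7.36×10³ V/m.
u = ½κε₀E² = ½ × 3.72 × 8.85×10⁻¹² × (7.36×10³)² = 8.93×10⁻⁴ J/m³.

0.893 mJ/m³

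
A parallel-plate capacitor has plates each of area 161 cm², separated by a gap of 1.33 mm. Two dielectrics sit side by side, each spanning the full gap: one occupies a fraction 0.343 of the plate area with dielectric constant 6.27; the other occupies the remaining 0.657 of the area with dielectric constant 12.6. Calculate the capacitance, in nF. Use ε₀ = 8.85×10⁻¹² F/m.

C ≈ 1.12 nF

A = 161 cm² = 1.61×10⁻² m².
Side-by-side slabs ⇒ two capacitors in parallel, each spanning the full gap.
C₁ = κ₁ε₀A₁/d = 6.27 × 8.85×10⁻¹² × 5.52×10⁻³ / 1.33×10⁻³ = 2.30×10⁻¹⁰ F.
C₂ = κ₂ε₀A₂/d = 12.6 × 8.85×10⁻¹² × 1.06×10⁻² / 1.33×10⁻³ = 8.87×10⁻¹⁰ F.
C = C₁ + C₂ = 1.12×10⁻⁹ F.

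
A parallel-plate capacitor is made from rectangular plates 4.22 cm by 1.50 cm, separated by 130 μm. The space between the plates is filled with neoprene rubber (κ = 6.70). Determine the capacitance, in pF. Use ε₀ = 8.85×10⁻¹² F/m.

C ≈ 289 pF

A = 4.22 × 1.50 cm² = 6.33×10⁻⁴ m².
C = κε₀A/d = 6.70 × 8.85×10⁻¹² × 6.33×10⁻⁴ / 1.30×10⁻⁴ = 2.89×10⁻¹⁰ F.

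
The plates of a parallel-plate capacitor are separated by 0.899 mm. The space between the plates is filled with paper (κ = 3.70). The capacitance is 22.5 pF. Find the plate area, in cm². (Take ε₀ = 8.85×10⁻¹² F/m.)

A ≈ 6.18 cm²

A = Cd/(κε₀) = 2.25×10⁻¹¹ × 8.99×10⁻⁴ / (3.70 × 8.85×10⁻¹²) = 6.18×10⁻⁴ m².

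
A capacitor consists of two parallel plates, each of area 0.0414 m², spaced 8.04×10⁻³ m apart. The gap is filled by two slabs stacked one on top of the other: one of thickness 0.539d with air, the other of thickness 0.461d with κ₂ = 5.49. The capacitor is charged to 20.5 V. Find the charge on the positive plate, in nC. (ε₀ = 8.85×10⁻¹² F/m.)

Stacked slabs ⇒ two capacitors in series, each with the full plate area.
C₁ = κ₁ε₀A/d₁ = 1.00 × 8.85×10⁻¹² × 4.14×10⁻² / 4.33×10⁻³ = 8.45×10⁻¹¹ F.
C₂ = κ₂ε₀A/d₂ = 5.49 × 8.85×10⁻¹² × 4.14×10⁻² / 3.71×10⁻³ = 5.43×10⁻¹⁰ F.
C = (1/C₁ + 1/C₂)⁻¹ = 7.32×10⁻¹¹ F.
Q = CV = 7.32×10⁻¹¹ × 20.5 = 1.50×10⁻⁹ C.

1.50 nC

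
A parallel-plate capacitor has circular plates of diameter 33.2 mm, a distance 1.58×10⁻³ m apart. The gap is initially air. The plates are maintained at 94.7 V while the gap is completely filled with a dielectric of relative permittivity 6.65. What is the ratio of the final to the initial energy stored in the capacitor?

U₂/U₁ ≈ 6.65

Battery connected ⇒ V is held fixed.
C₂ = 6.65 C₁ and U = ½CV², so U₂/U₁ = C₂/C₁ = 6.65.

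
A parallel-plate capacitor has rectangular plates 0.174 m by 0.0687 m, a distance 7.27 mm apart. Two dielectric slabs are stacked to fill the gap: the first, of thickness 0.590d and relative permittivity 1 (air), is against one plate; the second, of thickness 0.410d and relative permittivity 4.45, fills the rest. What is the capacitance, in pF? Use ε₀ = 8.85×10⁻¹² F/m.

A = 0.174 × 0.0687 m² = 1.20×10⁻² m².
Stacked slabs ⇒ two capacitors in series, each with the full plate area.
C₁ = κ₁ε₀A/d₁ = 1.00 × 8.85×10⁻¹² × 1.20×10⁻² / 4.29×10⁻³ = 2.47×10⁻¹¹ F.
C₂ = κ₂ε₀A/d₂ = 4.45 × 8.85×10⁻¹² × 1.20×10⁻² / 2.98×10⁻³ = 1.58×10⁻¹⁰ F.
C = (1/C₁ + 1/C₂)⁻¹ = 2.13×10⁻¹¹ F.

C ≈ 21.3 pF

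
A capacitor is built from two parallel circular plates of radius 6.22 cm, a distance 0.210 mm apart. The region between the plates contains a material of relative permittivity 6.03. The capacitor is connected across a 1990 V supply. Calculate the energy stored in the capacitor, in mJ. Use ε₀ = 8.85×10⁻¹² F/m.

6.12 mJ

A = π(6.22 cm)² = 1.22×10⁻² m².
C = κε₀A/d = 6.03 × 8.85×10⁻¹² × 1.22×10⁻² / 2.10×10⁻⁴ = 3.09×10⁻⁹ F.
U = ½CV² = ½ × 3.09×10⁻⁹ × (1990)² = 6.12×10⁻³ J.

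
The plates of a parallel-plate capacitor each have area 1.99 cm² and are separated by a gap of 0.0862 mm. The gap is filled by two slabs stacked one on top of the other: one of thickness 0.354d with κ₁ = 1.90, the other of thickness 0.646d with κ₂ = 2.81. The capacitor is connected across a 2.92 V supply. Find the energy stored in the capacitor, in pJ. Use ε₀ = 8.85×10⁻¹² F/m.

A = 1.99 cm² = 1.99×10⁻⁴ m².
Stacked slabs ⇒ two capacitors in series, each with the full plate area.
C₁ = κ₁ε₀A/d₁ = 1.90 × 8.85×10⁻¹² × 1.99×10⁻⁴ / 3.05×10⁻⁵ = 1.10×10⁻¹⁰ F.
C₂ = κ₂ε₀A/d₂ = 2.81 × 8.85×10⁻¹² × 1.99×10⁻⁴ / 5.57×10⁻⁵ = 8.89×10⁻¹¹ F.
C = (1/C₁ + 1/C₂)⁻¹ = 4.91×10⁻¹¹ F.
U = ½CV² = ½ × 4.91×10⁻¹¹ × (2.92)² = 2.09×10⁻¹⁰ J.

209 pJ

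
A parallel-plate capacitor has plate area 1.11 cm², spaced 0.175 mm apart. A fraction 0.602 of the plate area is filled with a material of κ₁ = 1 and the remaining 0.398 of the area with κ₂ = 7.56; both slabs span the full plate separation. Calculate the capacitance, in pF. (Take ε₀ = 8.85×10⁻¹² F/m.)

A = 1.11 cm² = 1.11×10⁻⁴ m².
Side-by-side slabs ⇒ two capacitors in parallel, each spanning the full gap.
C₁ = κ₁ε₀A₁/d = 1.00 × 8.85×10⁻¹² × 6.68×10⁻⁵ / 1.75×10⁻⁴ = 3.38×10⁻¹² F.
C₂ = κ₂ε₀A₂/d = 7.56 × 8.85×10⁻¹² × 4.42×10⁻⁵ / 1.75×10⁻⁴ = 1.69×10⁻¹¹ F.
C = C₁ + C₂ = 2.03×10⁻¹¹ F.

20.3 pF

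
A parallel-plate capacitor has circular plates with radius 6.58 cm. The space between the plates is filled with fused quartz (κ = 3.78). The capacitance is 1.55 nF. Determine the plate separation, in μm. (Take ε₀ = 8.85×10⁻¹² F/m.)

d ≈ 294 μm

A = π(6.58 cm)² = 1.36×10⁻² m².
d = κε₀A/C = 3.78 × 8.85×10⁻¹² × 1.36×10⁻² / 1.55×10⁻⁹ = 2.94×10⁻⁴ m.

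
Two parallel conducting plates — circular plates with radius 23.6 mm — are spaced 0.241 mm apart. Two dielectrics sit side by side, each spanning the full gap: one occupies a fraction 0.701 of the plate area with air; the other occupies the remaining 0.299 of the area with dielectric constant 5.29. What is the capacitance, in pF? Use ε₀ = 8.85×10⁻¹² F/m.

147 pF

A = π(23.6 mm)² = 1.75×10⁻³ m².
Side-by-side slabs ⇒ two capacitors in parallel, each spanning the full gap.
C₁ = κ₁ε₀A₁/d = 1.00 × 8.85×10⁻¹² × 1.23×10⁻³ / 2.41×10⁻⁴ = 4.50×10⁻¹¹ F.
C₂ = κ₂ε₀A₂/d = 5.29 × 8.85×10⁻¹² × 5.23×10⁻⁴ / 2.41×10⁻⁴ = 1.02×10⁻¹⁰ F.
C = C₁ + C₂ = 1.47×10⁻¹⁰ F.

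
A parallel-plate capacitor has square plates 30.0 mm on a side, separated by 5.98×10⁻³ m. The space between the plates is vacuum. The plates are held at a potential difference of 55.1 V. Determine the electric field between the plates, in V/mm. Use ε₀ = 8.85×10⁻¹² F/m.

E ≈ 9.21 V/mm

E = V/d = 55.1 / 5.98×10⁻³ = 9.21×10³ V/m.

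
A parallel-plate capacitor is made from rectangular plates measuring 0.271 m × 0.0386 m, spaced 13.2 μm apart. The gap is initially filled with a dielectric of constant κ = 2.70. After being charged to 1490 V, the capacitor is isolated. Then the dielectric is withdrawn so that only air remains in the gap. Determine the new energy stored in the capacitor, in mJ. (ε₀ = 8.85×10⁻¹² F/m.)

U ≈ 56.8 mJ

A = 0.271 × 0.0386 m² = 1.05×10⁻² m².
Initially C₁ = κε₀A/d = 2.70 × 8.85×10⁻¹² × 1.05×10⁻² / 1.32×10⁻⁵ = 1.89×10⁻⁸ F.
U₁ = 2.10×10⁻² J.
Isolated ⇒ Q is held fixed. C₂ = 0.370 C₁ and U = Q²/(2C), so U₂/U₁ = C₁/C₂ = 2.70.
U₂ = 2.70 × 2.10×10⁻² = 5.68×10⁻² J.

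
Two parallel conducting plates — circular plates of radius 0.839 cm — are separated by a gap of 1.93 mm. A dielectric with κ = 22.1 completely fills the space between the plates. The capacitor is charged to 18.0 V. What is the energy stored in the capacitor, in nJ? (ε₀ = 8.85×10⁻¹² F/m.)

A = π(0.839 cm)² = 2.21×10⁻⁴ m².
C = κε₀A/d = 22.1 × 8.85×10⁻¹² × 2.21×10⁻⁴ / 1.93×10⁻³ = 2.24×10⁻¹¹ F.
U = ½CV² = ½ × 2.24×10⁻¹¹ × (18.0)² = 3.63×10⁻⁹ J.

U ≈ 3.63 nJ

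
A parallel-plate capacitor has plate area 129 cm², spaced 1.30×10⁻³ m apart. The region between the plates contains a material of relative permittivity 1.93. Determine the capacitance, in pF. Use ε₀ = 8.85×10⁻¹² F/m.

A = 129 cm² = 1.29×10⁻² m².
C = κε₀A/d = 1.93 × 8.85×10⁻¹² × 1.29×10⁻² / 1.30×10⁻³ = 1.69×10⁻¹⁰ F.

C ≈ 169 pF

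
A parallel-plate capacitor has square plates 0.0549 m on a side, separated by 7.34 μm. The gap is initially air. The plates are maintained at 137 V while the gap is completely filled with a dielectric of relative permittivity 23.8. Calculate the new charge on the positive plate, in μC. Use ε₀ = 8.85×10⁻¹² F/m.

A = (0.0549 m)² = 3.01×10⁻³ m².
Initially C₁ = ε₀A/d = 8.85×10⁻¹² × 3.01×10⁻³ / 7.34×10⁻⁶ = 3.63×10⁻⁹ F.
Q₁ = 4.98×10⁻⁷ C.
Battery connected ⇒ V is held fixed. C₂ = 23.8 C₁ and Q = CV, so Q₂/Q₁ = C₂/C₁ = 23.8.
Q₂ = 23.8 × 4.98×10⁻⁷ = 1.18×10⁻⁵ C.

Q ≈ 11.8 μC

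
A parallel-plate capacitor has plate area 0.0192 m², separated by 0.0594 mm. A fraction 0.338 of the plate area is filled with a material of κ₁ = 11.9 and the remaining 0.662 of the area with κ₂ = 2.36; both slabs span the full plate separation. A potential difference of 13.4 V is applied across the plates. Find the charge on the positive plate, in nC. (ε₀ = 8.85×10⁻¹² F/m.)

Side-by-side slabs ⇒ two capacitors in parallel, each spanning the full gap.
C₁ = κ₁ε₀A₁/d = 11.9 × 8.85×10⁻¹² × 6.49×10⁻³ / 5.94×10⁻⁵ = 1.15×10⁻⁸ F.
C₂ = κ₂ε₀A₂/d = 2.36 × 8.85×10⁻¹² × 1.27×10⁻² / 5.94×10⁻⁵ = 4.47×10⁻⁹ F.
C = C₁ + C₂ = 1.60×10⁻⁸ F.
Q = CV = 1.60×10⁻⁸ × 13.4 = 2.14×10⁻⁷ C.

214 nC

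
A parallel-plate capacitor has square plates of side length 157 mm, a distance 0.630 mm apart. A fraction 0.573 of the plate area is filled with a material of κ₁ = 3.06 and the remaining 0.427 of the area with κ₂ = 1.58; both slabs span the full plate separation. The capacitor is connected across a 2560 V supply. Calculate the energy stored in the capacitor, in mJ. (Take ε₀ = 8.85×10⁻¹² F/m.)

A = (157 mm)² = 2.46×10⁻² m².
Side-by-side slabs ⇒ two capacitors in parallel, each spanning the full gap.
C₁ = κ₁ε₀A₁/d = 3.06 × 8.85×10⁻¹² × 1.41×10⁻² / 6.30×10⁻⁴ = 6.07×10⁻¹⁰ F.
C₂ = κ₂ε₀A₂/d = 1.58 × 8.85×10⁻¹² × 1.05×10⁻² / 6.30×10⁻⁴ = 2.34×10⁻¹⁰ F.
C = C₁ + C₂ = 8.41×10⁻¹⁰ F.
U = ½CV² = ½ × 8.41×10⁻¹⁰ × (2560)² = 2.75×10⁻³ J.

U ≈ 2.75 mJ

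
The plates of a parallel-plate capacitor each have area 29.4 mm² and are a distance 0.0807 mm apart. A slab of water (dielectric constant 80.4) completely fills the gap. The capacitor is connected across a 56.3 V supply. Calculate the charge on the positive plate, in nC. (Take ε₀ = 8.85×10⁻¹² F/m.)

Q ≈ 14.6 nC

A = 29.4 mm² = 2.94×10⁻⁵ m².
C = κε₀A/d = 80.4 × 8.85×10⁻¹² × 2.94×10⁻⁵ / 8.07×10⁻⁵ = 2.59×10⁻¹⁰ F.
Q = CV = 2.59×10⁻¹⁰ × 56.3 = 1.46×10⁻⁸ C.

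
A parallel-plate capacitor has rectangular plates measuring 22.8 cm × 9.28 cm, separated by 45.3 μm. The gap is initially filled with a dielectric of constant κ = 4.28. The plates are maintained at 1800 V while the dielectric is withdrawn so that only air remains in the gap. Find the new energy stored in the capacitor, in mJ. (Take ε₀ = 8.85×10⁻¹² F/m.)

A = 22.8 × 9.28 cm² = 2.12×10⁻² m².
Initially C₁ = κε₀A/d = 4.28 × 8.85×10⁻¹² × 2.12×10⁻² / 4.53×10⁻⁵ = 1.77×10⁻⁸ F.
U₁ = 2.87×10⁻² J.
Battery connected ⇒ V is held fixed. C₂ = 0.234 C₁ and U = ½CV², so U₂/U₁ = C₂/C₁ = 0.234.
U₂ = 0.234 × 2.87×10⁻² = 6.70×10⁻³ J.

6.70 mJ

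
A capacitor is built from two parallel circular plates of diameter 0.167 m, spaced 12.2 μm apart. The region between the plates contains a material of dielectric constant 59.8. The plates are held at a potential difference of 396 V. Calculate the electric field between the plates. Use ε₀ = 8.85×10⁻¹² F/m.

E = V/d = 396 / 1.22×10⁻⁵ = 3.25×10⁷ V/m.

32.5 MV/m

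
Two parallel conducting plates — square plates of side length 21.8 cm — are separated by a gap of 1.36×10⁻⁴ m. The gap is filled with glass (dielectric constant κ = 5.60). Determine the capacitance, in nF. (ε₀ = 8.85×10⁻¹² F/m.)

C ≈ 17.3 nF

A = (21.8 cm)² = 4.75×10⁻² m².
C = κε₀A/d = 5.60 × 8.85×10⁻¹² × 4.75×10⁻² / 1.36×10⁻⁴ = 1.73×10⁻⁸ F.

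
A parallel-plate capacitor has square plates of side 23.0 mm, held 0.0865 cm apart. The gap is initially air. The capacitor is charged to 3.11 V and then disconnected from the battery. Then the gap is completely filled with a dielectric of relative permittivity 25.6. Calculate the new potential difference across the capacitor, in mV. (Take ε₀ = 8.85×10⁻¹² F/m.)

121 mV

A = (23.0 mm)² = 5.29×10⁻⁴ m².
Initially C₁ = ε₀A/d = 8.85×10⁻¹² × 5.29×10⁻⁴ / 8.65×10⁻⁴ = 5.41×10⁻¹² F.
V₁ = 3.11 V.
Isolated ⇒ Q is held fixed. C₂ = 25.6 C₁ and V = Q/C, so V₂/V₁ = C₁/C₂ = 0.0391.
V₂ = 0.0391 × 3.11 = 0.121 V.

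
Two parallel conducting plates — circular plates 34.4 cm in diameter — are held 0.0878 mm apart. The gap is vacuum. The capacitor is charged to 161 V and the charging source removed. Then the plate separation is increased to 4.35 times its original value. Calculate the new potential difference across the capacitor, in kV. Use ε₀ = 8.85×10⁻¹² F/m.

0.700 kV

A = π(34.4/2 cm)² = 9.29×10⁻² m².
Initially C₁ = ε₀A/d = 8.85×10⁻¹² × 9.29×10⁻² / 8.78×10⁻⁵ = 9.37×10⁻⁹ F.
V₁ = 1.61×10² V.
Isolated ⇒ Q is held fixed. C₂ = 0.230 C₁ and V = Q/C, so V₂/V₁ = C₁/C₂ = 4.35.
V₂ = 4.35 × 1.61×10² = 7.00×10² V.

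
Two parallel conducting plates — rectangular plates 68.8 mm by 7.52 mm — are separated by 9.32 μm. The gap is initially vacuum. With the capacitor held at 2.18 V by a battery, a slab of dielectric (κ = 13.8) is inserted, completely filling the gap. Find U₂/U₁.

Battery connected ⇒ V is held fixed.
C₂ = 13.8 C₁ and U = ½CV², so U₂/U₁ = C₂/C₁ = 13.8.

U₂/U₁ ≈ 13.8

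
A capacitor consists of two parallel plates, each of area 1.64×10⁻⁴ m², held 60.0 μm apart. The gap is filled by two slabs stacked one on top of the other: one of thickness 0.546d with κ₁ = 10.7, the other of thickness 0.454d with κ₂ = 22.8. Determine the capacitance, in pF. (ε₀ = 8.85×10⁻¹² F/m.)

Stacked slabs ⇒ two capacitors in series, each with the full plate area.
C₁ = κ₁ε₀A/d₁ = 10.7 × 8.85×10⁻¹² × 1.64×10⁻⁴ / 3.28×10⁻⁵ = 4.74×10⁻¹⁰ F.
C₂ = κ₂ε₀A/d₂ = 22.8 × 8.85×10⁻¹² × 1.64×10⁻⁴ / 2.72×10⁻⁵ = 1.21×10⁻⁹ F.
C = (1/C₁ + 1/C₂)⁻¹ = 3.41×10⁻¹⁰ F.

341 pF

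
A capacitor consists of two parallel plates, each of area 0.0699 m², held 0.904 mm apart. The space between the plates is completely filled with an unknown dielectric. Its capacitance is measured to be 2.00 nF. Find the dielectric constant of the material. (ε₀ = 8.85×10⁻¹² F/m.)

κ = Cd/(ε₀A) = 2.00×10⁻⁹ × 9.04×10⁻⁴ / (8.85×10⁻¹² × 6.99×10⁻²) = 2.92.

κ ≈ 2.92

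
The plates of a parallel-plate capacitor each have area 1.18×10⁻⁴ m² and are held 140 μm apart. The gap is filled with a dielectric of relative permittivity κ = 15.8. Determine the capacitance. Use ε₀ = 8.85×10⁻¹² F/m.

C = κε₀A/d = 15.8 × 8.85×10⁻¹² × 1.18×10⁻⁴ / 1.40×10⁻⁴ = 1.18×10⁻¹⁰ F.

C ≈ 118 pF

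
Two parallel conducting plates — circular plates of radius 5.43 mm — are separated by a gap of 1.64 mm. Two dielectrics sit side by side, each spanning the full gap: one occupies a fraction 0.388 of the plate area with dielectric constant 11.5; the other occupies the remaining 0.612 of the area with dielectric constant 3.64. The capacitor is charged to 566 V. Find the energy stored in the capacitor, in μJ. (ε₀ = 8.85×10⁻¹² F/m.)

A = π(5.43 mm)² = 9.26×10⁻⁵ m².
Side-by-side slabs ⇒ two capacitors in parallel, each spanning the full gap.
C₁ = κ₁ε₀A₁/d = 11.5 × 8.85×10⁻¹² × 3.59×10⁻⁵ / 1.64×10⁻³ = 2.23×10⁻¹² F.
C₂ = κ₂ε₀A₂/d = 3.64 × 8.85×10⁻¹² × 5.67×10⁻⁵ / 1.64×10⁻³ = 1.11×10⁻¹² F.
C = C₁ + C₂ = 3.34×10⁻¹² F.
U = ½CV² = ½ × 3.34×10⁻¹² × (566)² = 5.36×10⁻⁷ J.

U ≈ 0.536 μJ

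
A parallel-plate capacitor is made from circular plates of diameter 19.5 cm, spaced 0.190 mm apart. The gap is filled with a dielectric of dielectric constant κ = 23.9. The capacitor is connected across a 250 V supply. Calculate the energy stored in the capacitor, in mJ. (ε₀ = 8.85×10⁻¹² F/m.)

A = π(19.5/2 cm)² = 2.99×10⁻² m².
C = κε₀A/d = 23.9 × 8.85×10⁻¹² × 2.99×10⁻² / 1.90×10⁻⁴ = 3.32×10⁻⁸ F.
U = ½CV² = ½ × 3.32×10⁻⁸ × (250)² = 1.04×10⁻³ J.

U ≈ 1.04 mJ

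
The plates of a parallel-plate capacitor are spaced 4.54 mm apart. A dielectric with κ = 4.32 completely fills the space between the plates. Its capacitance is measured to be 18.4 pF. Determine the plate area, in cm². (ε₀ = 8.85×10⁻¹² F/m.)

A = Cd/(κε₀) = 1.84×10⁻¹¹ × 4.54×10⁻³ / (4.32 × 8.85×10⁻¹²) = 2.18×10⁻³ m².

A ≈ 21.8 cm²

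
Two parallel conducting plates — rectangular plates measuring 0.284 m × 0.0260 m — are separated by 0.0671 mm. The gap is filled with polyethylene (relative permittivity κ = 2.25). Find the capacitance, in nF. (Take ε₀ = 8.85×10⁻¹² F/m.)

C ≈ 2.19 nF

A = 0.284 × 0.0260 m² = 7.38×10⁻³ m².
C = κε₀A/d = 2.25 × 8.85×10⁻¹² × 7.38×10⁻³ / 6.71×10⁻⁵ = 2.19×10⁻⁹ F.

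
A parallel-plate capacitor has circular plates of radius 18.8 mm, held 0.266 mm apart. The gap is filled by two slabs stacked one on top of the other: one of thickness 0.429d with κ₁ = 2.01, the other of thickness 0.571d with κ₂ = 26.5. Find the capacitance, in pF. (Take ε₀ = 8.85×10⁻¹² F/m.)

C ≈ 157 pF

A = π(18.8 mm)² = 1.11×10⁻³ m².
Stacked slabs ⇒ two capacitors in series, each with the full plate area.
C₁ = κ₁ε₀A/d₁ = 2.01 × 8.85×10⁻¹² × 1.11×10⁻³ / 1.14×10⁻⁴ = 1.73×10⁻¹⁰ F.
C₂ = κ₂ε₀A/d₂ = 26.5 × 8.85×10⁻¹² × 1.11×10⁻³ / 1.52×10⁻⁴ = 1.71×10⁻⁹ F.
C = (1/C₁ + 1/C₂)⁻¹ = 1.57×10⁻¹⁰ F.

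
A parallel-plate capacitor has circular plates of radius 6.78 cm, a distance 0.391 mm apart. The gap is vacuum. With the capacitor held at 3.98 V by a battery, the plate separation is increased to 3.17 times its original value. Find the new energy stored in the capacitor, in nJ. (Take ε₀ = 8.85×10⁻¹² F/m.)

A = π(6.78 cm)² = 1.44×10⁻² m².
Initially C₁ = ε₀A/d = 8.85×10⁻¹² × 1.44×10⁻² / 3.91×10⁻⁴ = 3.27×10⁻¹⁰ F.
U₁ = 2.59×10⁻⁹ J.
Battery connected ⇒ V is held fixed. C₂ = 0.315 C₁ and U = ½CV², so U₂/U₁ = C₂/C₁ = 0.315.
U₂ = 0.315 × 2.59×10⁻⁹ = 8.17×10⁻¹⁰ J.

U ≈ 0.817 nJ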